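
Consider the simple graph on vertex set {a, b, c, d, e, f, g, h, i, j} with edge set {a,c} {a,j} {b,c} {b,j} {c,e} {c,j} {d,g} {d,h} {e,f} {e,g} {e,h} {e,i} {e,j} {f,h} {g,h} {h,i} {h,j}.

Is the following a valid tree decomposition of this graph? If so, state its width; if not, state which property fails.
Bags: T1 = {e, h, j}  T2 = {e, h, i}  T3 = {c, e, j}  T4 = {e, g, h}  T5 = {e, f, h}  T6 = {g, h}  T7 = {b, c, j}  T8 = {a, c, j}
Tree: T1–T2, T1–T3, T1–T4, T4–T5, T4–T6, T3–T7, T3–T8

A tree decomposition must satisfy three properties: every vertex lies in some bag; for every edge, both endpoints lie together in some bag; and for every vertex, the bags containing it form a connected subtree. Here vertex d appears in no bag, so the decomposition is invalid.

No — vertex d appears in no bag.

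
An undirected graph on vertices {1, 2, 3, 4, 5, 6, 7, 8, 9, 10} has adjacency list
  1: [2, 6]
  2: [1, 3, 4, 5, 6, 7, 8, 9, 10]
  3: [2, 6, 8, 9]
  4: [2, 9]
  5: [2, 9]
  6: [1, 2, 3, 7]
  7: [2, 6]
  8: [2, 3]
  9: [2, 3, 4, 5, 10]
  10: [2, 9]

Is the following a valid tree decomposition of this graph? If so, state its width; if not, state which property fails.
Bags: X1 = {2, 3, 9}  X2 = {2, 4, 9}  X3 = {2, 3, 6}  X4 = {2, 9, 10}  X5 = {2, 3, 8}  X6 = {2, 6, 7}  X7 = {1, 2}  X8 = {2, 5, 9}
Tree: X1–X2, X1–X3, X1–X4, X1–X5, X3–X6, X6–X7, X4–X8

A tree decomposition must satisfy three properties: every vertex lies in some bag; for every edge, both endpoints lie together in some bag; and for every vertex, the bags containing it form a connected subtree. Here edge (6,1) lies in no bag, so the decomposition is invalid.

No — edge (6,1) lies in no bag.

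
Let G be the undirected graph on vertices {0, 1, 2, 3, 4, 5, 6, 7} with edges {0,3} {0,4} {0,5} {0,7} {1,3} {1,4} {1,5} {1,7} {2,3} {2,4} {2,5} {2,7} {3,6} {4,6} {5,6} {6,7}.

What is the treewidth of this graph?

A width-4 tree decomposition is:
Bags: B1 = {0, 3, 4, 5, 7}  B2 = {2, 3, 4, 5, 7}  B3 = {3, 4, 5, 6, 7}  B4 = {1, 3, 4, 5, 7}
Tree: B1–B2, B2–B3, B3–B4
Each bag holds 5 vertices, so the decomposition has width 4, which upper-bounds the treewidth. For the lower bound: the 5 vertex sets {0,4}, {2,3}, {6,7}, {5}, {1} are disjoint, each induces a connected subgraph, and every pair is joined by at least one edge of G. Contracting each set to a single vertex therefore yields K_{5} as a minor, and since treewidth is minor-monotone, tw(G) ≥ tw(K_{5}) = 4. Hence tw(G) = 4 exactly.

4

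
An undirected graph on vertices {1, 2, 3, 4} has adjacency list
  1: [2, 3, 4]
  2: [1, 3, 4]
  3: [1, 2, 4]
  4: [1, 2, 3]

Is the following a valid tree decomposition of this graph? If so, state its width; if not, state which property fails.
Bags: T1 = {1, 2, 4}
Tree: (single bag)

No — vertex 3 appears in no bag.

A tree decomposition must satisfy three properties: every vertex lies in some bag; for every edge, both endpoints lie together in some bag; and for every vertex, the bags containing it form a connected subtree. Here vertex 3 appears in no bag, so the decomposition is invalid.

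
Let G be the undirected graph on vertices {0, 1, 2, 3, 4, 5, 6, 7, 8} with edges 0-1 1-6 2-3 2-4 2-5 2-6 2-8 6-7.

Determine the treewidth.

1

A width-1 tree decomposition is:
Bags: B1 = {2, 6}  B2 = {2, 4}  B3 = {1, 6}  B4 = {2, 8}  B5 = {2, 5}  B6 = {0, 1}  B7 = {2, 3}  B8 = {6, 7}
Tree: B1–B2, B1–B3, B1–B4, B4–B5, B3–B6, B2–B7, B1–B8
The largest bag has 2 vertices, giving width 1; this decomposition certifies tw(G) ≤ 1. Since G has at least one edge (e.g. 6–2), it is not an edgeless graph, so tw(G) ≥ 1. The upper and lower bounds meet at 1, so that is the treewidth.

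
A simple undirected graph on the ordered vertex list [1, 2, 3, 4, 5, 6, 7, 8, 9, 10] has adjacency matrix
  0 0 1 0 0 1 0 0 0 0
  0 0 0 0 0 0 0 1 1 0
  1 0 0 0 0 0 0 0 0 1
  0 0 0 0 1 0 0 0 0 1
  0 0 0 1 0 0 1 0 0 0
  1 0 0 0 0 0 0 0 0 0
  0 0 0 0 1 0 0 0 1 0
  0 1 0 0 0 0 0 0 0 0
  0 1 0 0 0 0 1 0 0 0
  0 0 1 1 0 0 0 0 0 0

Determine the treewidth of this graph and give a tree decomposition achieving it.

Treewidth 1.
Bags: B1 = {1, 6}  B2 = {1, 3}  B3 = {3, 10}  B4 = {4, 10}  B5 = {4, 5}  B6 = {5, 7}  B7 = {7, 9}  B8 = {2, 9}  B9 = {2, 8}
Tree: B1–B2, B2–B3, B3–B4, B4–B5, B5–B6, B6–B7, B7–B8, B8–B9

The largest bag has 2 vertices, giving width 1; this decomposition certifies tw(G) ≤ 1. G has an edge, so its treewidth is at least 1. Hence tw(G) = 1 exactly.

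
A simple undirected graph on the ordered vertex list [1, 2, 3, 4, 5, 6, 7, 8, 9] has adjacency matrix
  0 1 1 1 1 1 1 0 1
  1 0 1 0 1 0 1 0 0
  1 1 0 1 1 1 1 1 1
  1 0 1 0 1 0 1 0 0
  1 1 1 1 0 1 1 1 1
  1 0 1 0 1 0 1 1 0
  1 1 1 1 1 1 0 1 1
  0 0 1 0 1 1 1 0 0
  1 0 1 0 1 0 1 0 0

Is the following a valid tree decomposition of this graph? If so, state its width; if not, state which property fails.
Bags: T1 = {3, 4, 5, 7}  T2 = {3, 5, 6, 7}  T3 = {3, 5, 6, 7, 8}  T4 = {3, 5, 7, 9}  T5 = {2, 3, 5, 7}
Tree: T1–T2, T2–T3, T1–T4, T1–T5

A tree decomposition must satisfy three properties: every vertex lies in some bag; for every edge, both endpoints lie together in some bag; and for every vertex, the bags containing it form a connected subtree. Here vertex 1 appears in no bag, so the decomposition is invalid.

No — vertex 1 appears in no bag.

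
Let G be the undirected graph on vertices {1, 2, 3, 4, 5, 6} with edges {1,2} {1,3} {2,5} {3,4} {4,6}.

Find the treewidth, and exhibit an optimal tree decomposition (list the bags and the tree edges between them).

Each bag holds 2 vertices, so the decomposition has width 1, which upper-bounds the treewidth. G has an edge, so its treewidth is at least 1. The upper and lower bounds meet at 1, so that is the treewidth.

Treewidth 1.
One optimal decomposition is:
Bags: B1 = {2, 5}  B2 = {1, 2}  B3 = {1, 3}  B4 = {3, 4}  B5 = {4, 6}
Tree: B1–B2, B2–B3, B3–B4, B4–B5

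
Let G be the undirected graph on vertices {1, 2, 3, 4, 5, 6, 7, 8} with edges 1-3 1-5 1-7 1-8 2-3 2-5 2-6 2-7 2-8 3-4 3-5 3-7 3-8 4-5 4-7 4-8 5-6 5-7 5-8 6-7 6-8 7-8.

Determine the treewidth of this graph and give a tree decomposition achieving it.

The largest bag has 5 vertices, giving width 4; this decomposition certifies tw(G) ≤ 4. On the other hand G contains the 5-clique {1, 3, 5, 7, 8}. A clique must lie in a single bag of any decomposition, so no decomposition can have width below 4. The upper and lower bounds meet at 4, so that is the treewidth.

Treewidth 4.
One such decomposition:
Bags: B1 = {1, 3, 5, 7, 8}  B2 = {3, 4, 5, 7, 8}  B3 = {2, 3, 5, 7, 8}  B4 = {2, 5, 6, 7, 8}
Tree: B1–B2, B2–B3, B3–B4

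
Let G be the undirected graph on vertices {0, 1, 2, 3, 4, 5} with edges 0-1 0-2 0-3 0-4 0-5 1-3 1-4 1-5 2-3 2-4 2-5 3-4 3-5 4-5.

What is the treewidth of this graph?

4

A width-4 tree decomposition is:
Bags: B1 = {0, 2, 3, 4, 5}  B2 = {0, 1, 3, 4, 5}
Tree: B1–B2
The largest bag has 5 vertices, giving width 4; this decomposition certifies tw(G) ≤ 4. Conversely, {0, 1, 3, 4, 5} is a clique of size 5, and the vertices of any clique must share a bag in every tree decomposition; so some bag has ≥ 5 vertices and tw(G) ≥ 4. Therefore the treewidth is 4.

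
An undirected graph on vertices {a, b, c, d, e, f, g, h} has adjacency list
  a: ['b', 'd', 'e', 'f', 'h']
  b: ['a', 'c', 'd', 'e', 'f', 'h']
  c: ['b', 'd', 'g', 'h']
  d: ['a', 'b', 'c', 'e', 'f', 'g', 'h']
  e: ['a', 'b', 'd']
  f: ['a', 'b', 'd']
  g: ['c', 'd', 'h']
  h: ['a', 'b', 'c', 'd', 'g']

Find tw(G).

A width-3 tree decomposition is:
Bags: B1 = {a, b, d, f}  B2 = {a, b, d, h}  B3 = {a, b, d, e}  B4 = {b, c, d, h}  B5 = {c, d, g, h}
Tree: B1–B2, B2–B3, B2–B4, B4–B5
The largest bag has 4 vertices, giving width 3; this decomposition certifies tw(G) ≤ 3. On the other hand G contains the 4-clique {c, d, g, h}. A clique must lie in a single bag of any decomposition, so no decomposition can have width below 3. The upper and lower bounds meet at 3, so that is the treewidth.

3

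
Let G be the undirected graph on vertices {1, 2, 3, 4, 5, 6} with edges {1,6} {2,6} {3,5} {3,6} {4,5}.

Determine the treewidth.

A width-1 tree decomposition is:
Bags: B1 = {3, 6}  B2 = {3, 5}  B3 = {1, 6}  B4 = {4, 5}  B5 = {2, 6}
Tree: B1–B2, B1–B3, B2–B4, B1–B5
Every bag has size at most 2, so the width is 2 − 1 = 1 and tw(G) ≤ 1. Any graph with an edge has treewidth ≥ 1, and G has the edge 3–6. Combining the bounds, tw(G) = 1.

1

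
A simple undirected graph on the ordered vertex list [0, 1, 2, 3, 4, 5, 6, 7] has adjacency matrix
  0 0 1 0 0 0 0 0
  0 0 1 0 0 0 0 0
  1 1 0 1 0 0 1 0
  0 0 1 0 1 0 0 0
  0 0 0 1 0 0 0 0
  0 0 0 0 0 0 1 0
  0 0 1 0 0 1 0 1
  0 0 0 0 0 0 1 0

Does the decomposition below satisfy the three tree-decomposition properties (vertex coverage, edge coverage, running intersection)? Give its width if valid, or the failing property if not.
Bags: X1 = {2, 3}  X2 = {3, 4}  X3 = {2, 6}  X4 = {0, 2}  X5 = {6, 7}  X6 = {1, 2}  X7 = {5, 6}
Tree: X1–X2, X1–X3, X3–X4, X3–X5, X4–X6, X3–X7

Yes; width 1.

Every vertex of G appears in some bag (union = {0, 1, 2, 3, 4, 5, 6, 7}); every edge is covered by a bag; and for each vertex v the set of bags containing v is connected in the bag tree. The decomposition is therefore valid. The largest bag has 2 vertices, so the width is 1.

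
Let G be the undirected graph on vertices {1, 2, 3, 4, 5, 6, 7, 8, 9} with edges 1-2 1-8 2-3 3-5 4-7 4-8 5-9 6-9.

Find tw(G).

1

A width-1 tree decomposition is:
Bags: B1 = {4, 7}  B2 = {4, 8}  B3 = {1, 8}  B4 = {1, 2}  B5 = {2, 3}  B6 = {3, 5}  B7 = {5, 9}  B8 = {6, 9}
Tree: B1–B2, B2–B3, B3–B4, B4–B5, B5–B6, B6–B7, B7–B8
Each bag holds 2 vertices, so the decomposition has width 1, which upper-bounds the treewidth. Since G has at least one edge (e.g. 7–4), it is not an edgeless graph, so tw(G) ≥ 1. The upper and lower bounds meet at 1, so that is the treewidth.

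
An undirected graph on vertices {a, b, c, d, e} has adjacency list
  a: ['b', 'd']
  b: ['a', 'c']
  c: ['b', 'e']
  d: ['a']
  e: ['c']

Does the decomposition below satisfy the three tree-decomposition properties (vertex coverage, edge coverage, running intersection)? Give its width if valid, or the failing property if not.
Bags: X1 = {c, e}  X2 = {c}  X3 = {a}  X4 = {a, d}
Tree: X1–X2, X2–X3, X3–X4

A tree decomposition must satisfy three properties: every vertex lies in some bag; for every edge, both endpoints lie together in some bag; and for every vertex, the bags containing it form a connected subtree. Here vertex b appears in no bag, so the decomposition is invalid.

No — vertex b appears in no bag.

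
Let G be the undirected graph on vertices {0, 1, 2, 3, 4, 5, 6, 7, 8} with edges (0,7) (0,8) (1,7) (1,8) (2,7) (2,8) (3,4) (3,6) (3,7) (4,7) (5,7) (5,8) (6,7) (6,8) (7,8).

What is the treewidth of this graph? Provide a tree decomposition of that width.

Treewidth 2.
One such decomposition:
Bags: B1 = {6, 7, 8}  B2 = {1, 7, 8}  B3 = {2, 7, 8}  B4 = {3, 6, 7}  B5 = {5, 7, 8}  B6 = {3, 4, 7}  B7 = {0, 7, 8}
Tree: B1–B2, B1–B3, B1–B4, B3–B5, B4–B6, B2–B7

Every bag has size at most 3, so the width is 3 − 1 = 2 and tw(G) ≤ 2. On the other hand G contains the 3-clique {0, 7, 8}. A clique must lie in a single bag of any decomposition, so no decomposition can have width below 2. Combining the bounds, tw(G) = 2.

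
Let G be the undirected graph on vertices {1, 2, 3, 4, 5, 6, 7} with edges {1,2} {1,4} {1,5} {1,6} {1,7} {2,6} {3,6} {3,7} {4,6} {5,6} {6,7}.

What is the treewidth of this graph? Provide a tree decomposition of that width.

Treewidth 2.
One such decomposition:
Bags: B1 = {1, 2, 6}  B2 = {1, 4, 6}  B3 = {1, 6, 7}  B4 = {3, 6, 7}  B5 = {1, 5, 6}
Tree: B1–B2, B2–B3, B3–B4, B3–B5

Every bag has size at most 3, so the width is 3 − 1 = 2 and tw(G) ≤ 2. Conversely, {1, 2, 6} is a clique of size 3, and the vertices of any clique must share a bag in every tree decomposition; so some bag has ≥ 3 vertices and tw(G) ≥ 2. The upper and lower bounds meet at 2, so that is the treewidth.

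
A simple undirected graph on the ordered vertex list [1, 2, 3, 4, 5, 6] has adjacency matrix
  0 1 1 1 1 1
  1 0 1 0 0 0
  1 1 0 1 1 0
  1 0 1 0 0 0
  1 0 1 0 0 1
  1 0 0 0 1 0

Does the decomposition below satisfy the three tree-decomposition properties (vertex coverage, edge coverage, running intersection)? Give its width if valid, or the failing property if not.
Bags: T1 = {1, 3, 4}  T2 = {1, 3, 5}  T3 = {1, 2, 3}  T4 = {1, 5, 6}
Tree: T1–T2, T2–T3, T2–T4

Checking the three conditions: (i) the bags cover all of {1, 2, 3, 4, 5, 6}; (ii) for each edge, some bag contains both endpoints; (iii) the bags containing any fixed vertex form a subtree. All hold, so the decomposition is valid with width 3 − 1 = 2.

Yes; width 2.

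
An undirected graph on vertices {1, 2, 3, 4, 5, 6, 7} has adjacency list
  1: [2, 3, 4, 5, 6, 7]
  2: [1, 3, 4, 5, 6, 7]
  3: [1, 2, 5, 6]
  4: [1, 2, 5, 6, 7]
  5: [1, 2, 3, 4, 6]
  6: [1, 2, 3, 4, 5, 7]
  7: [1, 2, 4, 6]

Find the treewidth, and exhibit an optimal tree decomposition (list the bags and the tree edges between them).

Every bag has size at most 5, so the width is 5 − 1 = 4 and tw(G) ≤ 4. For the lower bound, the 5 vertices {1, 2, 3, 5, 6} are pairwise adjacent, and any tree decomposition puts a clique entirely inside one bag — forcing width ≥ 4. Therefore the treewidth is 4.

Treewidth 4.
Bags: B1 = {1, 2, 4, 6, 7}  B2 = {1, 2, 4, 5, 6}  B3 = {1, 2, 3, 5, 6}
Tree: B1–B2, B2–B3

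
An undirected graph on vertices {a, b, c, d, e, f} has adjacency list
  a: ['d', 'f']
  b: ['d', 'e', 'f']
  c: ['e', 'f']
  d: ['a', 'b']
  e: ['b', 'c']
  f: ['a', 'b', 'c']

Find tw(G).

2

A width-2 tree decomposition is:
Bags: B1 = {a, d, f}  B2 = {b, d, f}  B3 = {b, c, f}  B4 = {b, c, e}
Tree: B1–B2, B2–B3, B3–B4
Every bag has size at most 3, so the width is 3 − 1 = 2 and tw(G) ≤ 2. The edges a–d–b–f–a form a cycle, so G is not a tree and its treewidth is at least 2. Therefore the treewidth is 2.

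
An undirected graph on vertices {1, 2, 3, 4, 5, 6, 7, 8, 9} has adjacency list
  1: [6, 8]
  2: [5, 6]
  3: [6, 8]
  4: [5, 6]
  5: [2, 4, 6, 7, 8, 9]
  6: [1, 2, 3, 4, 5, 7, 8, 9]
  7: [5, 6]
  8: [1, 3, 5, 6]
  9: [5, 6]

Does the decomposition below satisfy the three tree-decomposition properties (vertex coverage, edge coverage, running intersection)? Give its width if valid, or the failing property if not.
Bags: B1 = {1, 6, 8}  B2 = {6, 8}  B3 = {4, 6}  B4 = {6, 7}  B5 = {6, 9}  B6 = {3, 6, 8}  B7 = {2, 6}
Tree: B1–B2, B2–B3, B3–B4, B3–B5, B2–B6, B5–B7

No — vertex 5 appears in no bag.

A tree decomposition must satisfy three properties: every vertex lies in some bag; for every edge, both endpoints lie together in some bag; and for every vertex, the bags containing it form a connected subtree. Here vertex 5 appears in no bag, so the decomposition is invalid.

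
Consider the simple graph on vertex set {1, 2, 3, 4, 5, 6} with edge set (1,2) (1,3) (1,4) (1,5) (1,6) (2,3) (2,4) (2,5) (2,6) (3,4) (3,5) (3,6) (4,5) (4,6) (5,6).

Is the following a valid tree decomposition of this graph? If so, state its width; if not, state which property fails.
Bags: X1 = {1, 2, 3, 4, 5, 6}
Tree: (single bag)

Checking the three conditions: (i) the bags cover all of {1, 2, 3, 4, 5, 6}; (ii) for each edge, some bag contains both endpoints; (iii) the bags containing any fixed vertex form a subtree. All hold, so the decomposition is valid with width 6 − 1 = 5.

Yes; width 5.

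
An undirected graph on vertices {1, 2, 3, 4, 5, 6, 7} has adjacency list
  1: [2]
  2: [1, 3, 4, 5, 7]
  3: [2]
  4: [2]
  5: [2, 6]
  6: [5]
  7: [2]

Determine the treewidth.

1

A width-1 tree decomposition is:
Bags: B1 = {2, 3}  B2 = {2, 7}  B3 = {2, 4}  B4 = {2, 5}  B5 = {1, 2}  B6 = {5, 6}
Tree: B1–B2, B1–B3, B2–B4, B1–B5, B4–B6
Every bag has size at most 2, so the width is 2 − 1 = 1 and tw(G) ≤ 1. Any graph with an edge has treewidth ≥ 1, and G has the edge 2–3. Hence tw(G) = 1 exactly.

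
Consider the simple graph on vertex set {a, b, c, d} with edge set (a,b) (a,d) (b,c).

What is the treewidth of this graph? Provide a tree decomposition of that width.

Treewidth 1.
One optimal decomposition is:
Bags: B1 = {a, d}  B2 = {a, b}  B3 = {b, c}
Tree: B1–B2, B2–B3

The largest bag has 2 vertices, giving width 1; this decomposition certifies tw(G) ≤ 1. Since G has at least one edge (e.g. d–a), it is not an edgeless graph, so tw(G) ≥ 1. Combining the bounds, tw(G) = 1.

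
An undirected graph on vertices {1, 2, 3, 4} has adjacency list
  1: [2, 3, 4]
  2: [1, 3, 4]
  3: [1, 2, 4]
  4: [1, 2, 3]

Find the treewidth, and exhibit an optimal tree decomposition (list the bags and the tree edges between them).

A single bag containing all 4 vertices is trivially a valid decomposition of width 3. For the lower bound, the 4 vertices {1, 2, 3, 4} are pairwise adjacent, and any tree decomposition puts a clique entirely inside one bag — forcing width ≥ 3. Therefore the treewidth is 3.

Treewidth 3.
Bags: B1 = {1, 2, 3, 4}
Tree: (single bag)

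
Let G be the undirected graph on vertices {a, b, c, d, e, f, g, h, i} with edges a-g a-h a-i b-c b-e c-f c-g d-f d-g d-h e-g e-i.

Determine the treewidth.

A width-3 tree decomposition is:
Bags: B1 = {a, d, h, i}  B2 = {a, d, g, i}  B3 = {d, e, g, i}  B4 = {d, e, f, g}  B5 = {c, e, f, g}  B6 = {b, c, e, f}
Tree: B1–B2, B2–B3, B3–B4, B4–B5, B5–B6
Each bag holds 4 vertices, so the decomposition has width 3, which upper-bounds the treewidth. For the lower bound: the 4 vertex sets {a,h,i}, {d}, {g}, {b,c,e,f} are disjoint, each induces a connected subgraph, and every pair is joined by at least one edge of G. Contracting each set to a single vertex therefore yields K_{4} as a minor, and since treewidth is minor-monotone, tw(G) ≥ tw(K_{4}) = 3. Therefore the treewidth is 3.

3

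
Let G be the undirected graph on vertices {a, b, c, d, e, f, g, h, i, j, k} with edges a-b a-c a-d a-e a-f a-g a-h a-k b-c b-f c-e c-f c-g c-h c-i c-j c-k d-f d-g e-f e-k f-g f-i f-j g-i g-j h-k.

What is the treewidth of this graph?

3

A width-3 tree decomposition is:
Bags: B1 = {a, c, f, g}  B2 = {a, c, e, f}  B3 = {a, c, e, k}  B4 = {a, c, h, k}  B5 = {a, b, c, f}  B6 = {c, f, g, i}  B7 = {c, f, g, j}  B8 = {a, d, f, g}
Tree: B1–B2, B2–B3, B3–B4, B1–B5, B1–B6, B1–B7, B1–B8
Every bag has size at most 4, so the width is 4 − 1 = 3 and tw(G) ≤ 3. On the other hand G contains the 4-clique {a, d, f, g}. A clique must lie in a single bag of any decomposition, so no decomposition can have width below 3. The upper and lower bounds meet at 3, so that is the treewidth.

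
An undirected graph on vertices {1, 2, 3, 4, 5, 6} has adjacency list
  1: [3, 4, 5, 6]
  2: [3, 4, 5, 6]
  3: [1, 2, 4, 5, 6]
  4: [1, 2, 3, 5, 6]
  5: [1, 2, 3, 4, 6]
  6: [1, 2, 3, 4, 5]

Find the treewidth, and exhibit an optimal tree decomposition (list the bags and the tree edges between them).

Treewidth 4.
Bags: B1 = {1, 3, 4, 5, 6}  B2 = {2, 3, 4, 5, 6}
Tree: B1–B2

The largest bag has 5 vertices, giving width 4; this decomposition certifies tw(G) ≤ 4. For the lower bound, the 5 vertices {1, 3, 4, 5, 6} are pairwise adjacent, and any tree decomposition puts a clique entirely inside one bag — forcing width ≥ 4. Therefore the treewidth is 4.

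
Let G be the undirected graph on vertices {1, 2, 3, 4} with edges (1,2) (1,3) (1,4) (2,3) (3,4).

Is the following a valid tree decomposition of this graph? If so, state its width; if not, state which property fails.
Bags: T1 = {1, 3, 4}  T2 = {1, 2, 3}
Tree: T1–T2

Every vertex of G appears in some bag (union = {1, 2, 3, 4}); every edge is covered by a bag; and for each vertex v the set of bags containing v is connected in the bag tree. The decomposition is therefore valid. The largest bag has 3 vertices, so the width is 2.

Yes; width 2.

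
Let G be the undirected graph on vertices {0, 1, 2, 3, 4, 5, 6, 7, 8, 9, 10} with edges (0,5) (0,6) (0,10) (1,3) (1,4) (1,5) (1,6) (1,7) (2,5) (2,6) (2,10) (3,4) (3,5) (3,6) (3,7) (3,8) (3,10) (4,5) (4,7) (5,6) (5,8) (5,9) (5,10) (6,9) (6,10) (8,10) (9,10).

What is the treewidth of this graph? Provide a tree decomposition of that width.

Every bag has size at most 4, so the width is 4 − 1 = 3 and tw(G) ≤ 3. For the lower bound, the 4 vertices {3, 5, 8, 10} are pairwise adjacent, and any tree decomposition puts a clique entirely inside one bag — forcing width ≥ 3. Therefore the treewidth is 3.

Treewidth 3.
One such decomposition:
Bags: B1 = {1, 3, 4, 5}  B2 = {1, 3, 5, 6}  B3 = {3, 5, 6, 10}  B4 = {3, 5, 8, 10}  B5 = {5, 6, 9, 10}  B6 = {2, 5, 6, 10}  B7 = {0, 5, 6, 10}  B8 = {1, 3, 4, 7}
Tree: B1–B2, B2–B3, B3–B4, B3–B5, B3–B6, B5–B7, B1–B8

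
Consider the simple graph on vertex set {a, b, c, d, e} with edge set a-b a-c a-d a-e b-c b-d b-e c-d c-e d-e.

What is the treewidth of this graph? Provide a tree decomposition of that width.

Treewidth 4.
One such decomposition:
Bags: B1 = {a, b, c, d, e}
Tree: (single bag)

A single bag containing all 5 vertices is trivially a valid decomposition of width 4. For the lower bound, the 5 vertices {a, b, c, d, e} are pairwise adjacent, and any tree decomposition puts a clique entirely inside one bag — forcing width ≥ 4. Therefore the treewidth is 4.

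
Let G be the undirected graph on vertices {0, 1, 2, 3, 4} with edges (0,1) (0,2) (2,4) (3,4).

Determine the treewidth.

A width-1 tree decomposition is:
Bags: B1 = {0, 1}  B2 = {0, 2}  B3 = {2, 4}  B4 = {3, 4}
Tree: B1–B2, B2–B3, B3–B4
The largest bag has 2 vertices, giving width 1; this decomposition certifies tw(G) ≤ 1. Since G has at least one edge (e.g. 1–0), it is not an edgeless graph, so tw(G) ≥ 1. The upper and lower bounds meet at 1, so that is the treewidth.

1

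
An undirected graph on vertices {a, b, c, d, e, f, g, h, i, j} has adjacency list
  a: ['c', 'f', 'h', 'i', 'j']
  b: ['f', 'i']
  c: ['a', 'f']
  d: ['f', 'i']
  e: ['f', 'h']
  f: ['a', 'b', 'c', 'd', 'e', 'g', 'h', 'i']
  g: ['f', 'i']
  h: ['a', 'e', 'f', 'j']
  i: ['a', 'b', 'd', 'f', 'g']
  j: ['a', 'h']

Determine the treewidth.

A width-2 tree decomposition is:
Bags: B1 = {a, f, h}  B2 = {a, f, i}  B3 = {b, f, i}  B4 = {f, g, i}  B5 = {d, f, i}  B6 = {e, f, h}  B7 = {a, h, j}  B8 = {a, c, f}
Tree: B1–B2, B2–B3, B2–B4, B3–B5, B1–B6, B1–B7, B1–B8
Each bag holds 3 vertices, so the decomposition has width 2, which upper-bounds the treewidth. On the other hand G contains the 3-clique {a, h, j}. A clique must lie in a single bag of any decomposition, so no decomposition can have width below 2. Combining the bounds, tw(G) = 2.

2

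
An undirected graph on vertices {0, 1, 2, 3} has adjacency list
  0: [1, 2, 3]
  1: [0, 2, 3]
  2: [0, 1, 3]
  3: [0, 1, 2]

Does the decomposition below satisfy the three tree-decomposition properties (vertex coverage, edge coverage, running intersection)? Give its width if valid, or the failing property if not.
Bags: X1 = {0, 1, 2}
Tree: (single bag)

No — vertex 3 appears in no bag.

A tree decomposition must satisfy three properties: every vertex lies in some bag; for every edge, both endpoints lie together in some bag; and for every vertex, the bags containing it form a connected subtree. Here vertex 3 appears in no bag, so the decomposition is invalid.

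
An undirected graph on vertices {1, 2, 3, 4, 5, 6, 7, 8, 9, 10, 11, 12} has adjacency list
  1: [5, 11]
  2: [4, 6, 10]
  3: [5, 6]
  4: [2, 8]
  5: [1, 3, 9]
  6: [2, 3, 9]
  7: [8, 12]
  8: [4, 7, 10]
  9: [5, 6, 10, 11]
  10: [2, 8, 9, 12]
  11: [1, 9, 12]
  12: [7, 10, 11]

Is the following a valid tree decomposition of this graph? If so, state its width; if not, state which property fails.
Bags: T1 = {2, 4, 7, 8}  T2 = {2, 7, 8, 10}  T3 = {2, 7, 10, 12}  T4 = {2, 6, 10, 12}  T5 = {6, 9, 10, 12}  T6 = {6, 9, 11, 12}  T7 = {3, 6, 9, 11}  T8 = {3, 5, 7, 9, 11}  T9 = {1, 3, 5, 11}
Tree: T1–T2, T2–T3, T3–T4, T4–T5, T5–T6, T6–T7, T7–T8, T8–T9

A tree decomposition must satisfy three properties: every vertex lies in some bag; for every edge, both endpoints lie together in some bag; and for every vertex, the bags containing it form a connected subtree. Here bags containing vertex 7 are not connected in the tree, so the decomposition is invalid.

No — bags containing vertex 7 are not connected in the tree.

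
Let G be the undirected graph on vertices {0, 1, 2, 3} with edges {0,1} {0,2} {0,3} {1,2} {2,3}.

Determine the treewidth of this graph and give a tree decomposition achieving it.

Every bag has size at most 3, so the width is 3 − 1 = 2 and tw(G) ≤ 2. Conversely, {0, 1, 2} is a clique of size 3, and the vertices of any clique must share a bag in every tree decomposition; so some bag has ≥ 3 vertices and tw(G) ≥ 2. Combining the bounds, tw(G) = 2.

Treewidth 2.
One optimal decomposition is:
Bags: B1 = {0, 1, 2}  B2 = {0, 2, 3}
Tree: B1–B2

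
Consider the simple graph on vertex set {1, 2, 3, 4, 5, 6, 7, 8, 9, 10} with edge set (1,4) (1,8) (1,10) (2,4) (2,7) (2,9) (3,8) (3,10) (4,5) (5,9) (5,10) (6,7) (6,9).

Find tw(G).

A width-2 tree decomposition is:
Bags: B1 = {3, 8, 10}  B2 = {1, 8, 10}  B3 = {1, 5, 10}  B4 = {1, 4, 5}  B5 = {4, 5, 9}  B6 = {2, 4, 9}  B7 = {2, 6, 9}  B8 = {2, 6, 7}
Tree: B1–B2, B2–B3, B3–B4, B4–B5, B5–B6, B6–B7, B7–B8
Each bag holds 3 vertices, so the decomposition has width 2, which upper-bounds the treewidth. For the lower bound, G contains the cycle 3–8–1–10–3, so G is not a forest; only forests have treewidth ≤ 1, hence tw(G) ≥ 2. Hence tw(G) = 2 exactly.

2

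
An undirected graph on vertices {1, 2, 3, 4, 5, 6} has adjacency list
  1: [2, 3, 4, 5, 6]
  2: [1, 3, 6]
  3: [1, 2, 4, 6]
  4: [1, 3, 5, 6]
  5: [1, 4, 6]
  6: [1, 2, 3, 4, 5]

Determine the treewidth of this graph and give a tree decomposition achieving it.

Each bag holds 4 vertices, so the decomposition has width 3, which upper-bounds the treewidth. On the other hand G contains the 4-clique {1, 2, 3, 6}. A clique must lie in a single bag of any decomposition, so no decomposition can have width below 3. Combining the bounds, tw(G) = 3.

Treewidth 3.
Bags: B1 = {1, 3, 4, 6}  B2 = {1, 2, 3, 6}  B3 = {1, 4, 5, 6}
Tree: B1–B2, B1–B3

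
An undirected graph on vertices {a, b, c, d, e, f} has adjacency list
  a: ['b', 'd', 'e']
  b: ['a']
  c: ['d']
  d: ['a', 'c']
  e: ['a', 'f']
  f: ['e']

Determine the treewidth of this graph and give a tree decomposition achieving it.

Every bag has size at most 2, so the width is 2 − 1 = 1 and tw(G) ≤ 1. Since G has at least one edge (e.g. d–a), it is not an edgeless graph, so tw(G) ≥ 1. The upper and lower bounds meet at 1, so that is the treewidth.

Treewidth 1.
One optimal decomposition is:
Bags: B1 = {a, d}  B2 = {c, d}  B3 = {a, e}  B4 = {a, b}  B5 = {e, f}
Tree: B1–B2, B1–B3, B3–B4, B3–B5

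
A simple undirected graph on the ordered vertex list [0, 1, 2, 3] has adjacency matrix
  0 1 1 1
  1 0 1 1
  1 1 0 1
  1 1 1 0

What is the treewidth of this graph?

A width-3 tree decomposition is:
Bags: B1 = {0, 1, 2, 3}
Tree: (single bag)
With just one bag of size 4, the width is 4 − 1 = 3, so tw(G) ≤ 3. For the lower bound, the 4 vertices {0, 1, 2, 3} are pairwise adjacent, and any tree decomposition puts a clique entirely inside one bag — forcing width ≥ 3. The upper and lower bounds meet at 3, so that is the treewidth.

3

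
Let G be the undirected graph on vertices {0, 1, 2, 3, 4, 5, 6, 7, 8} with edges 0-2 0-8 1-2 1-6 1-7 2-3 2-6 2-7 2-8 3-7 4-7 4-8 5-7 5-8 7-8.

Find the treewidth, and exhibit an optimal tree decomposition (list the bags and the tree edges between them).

Each bag holds 3 vertices, so the decomposition has width 2, which upper-bounds the treewidth. Conversely, {0, 2, 8} is a clique of size 3, and the vertices of any clique must share a bag in every tree decomposition; so some bag has ≥ 3 vertices and tw(G) ≥ 2. Combining the bounds, tw(G) = 2.

Treewidth 2.
One such decomposition:
Bags: B1 = {1, 2, 7}  B2 = {2, 3, 7}  B3 = {2, 7, 8}  B4 = {1, 2, 6}  B5 = {5, 7, 8}  B6 = {0, 2, 8}  B7 = {4, 7, 8}
Tree: B1–B2, B1–B3, B1–B4, B3–B5, B3–B6, B3–B7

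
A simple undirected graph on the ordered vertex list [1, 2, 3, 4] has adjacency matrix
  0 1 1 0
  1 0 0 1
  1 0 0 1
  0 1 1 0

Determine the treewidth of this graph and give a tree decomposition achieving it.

Every bag has size at most 3, so the width is 3 − 1 = 2 and tw(G) ≤ 2. For the lower bound, G contains the cycle 3–1–2–4–3, so G is not a forest; only forests have treewidth ≤ 1, hence tw(G) ≥ 2. Therefore the treewidth is 2.

Treewidth 2.
One optimal decomposition is:
Bags: B1 = {1, 2, 3}  B2 = {2, 3, 4}
Tree: B1–B2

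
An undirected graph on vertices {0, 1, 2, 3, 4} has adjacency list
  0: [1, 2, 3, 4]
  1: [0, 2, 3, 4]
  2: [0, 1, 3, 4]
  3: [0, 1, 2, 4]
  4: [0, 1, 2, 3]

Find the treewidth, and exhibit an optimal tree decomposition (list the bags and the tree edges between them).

With just one bag of size 5, the width is 5 − 1 = 4, so tw(G) ≤ 4. Conversely, {0, 1, 2, 3, 4} is a clique of size 5, and the vertices of any clique must share a bag in every tree decomposition; so some bag has ≥ 5 vertices and tw(G) ≥ 4. Therefore the treewidth is 4.

Treewidth 4.
Bags: B1 = {0, 1, 2, 3, 4}
Tree: (single bag)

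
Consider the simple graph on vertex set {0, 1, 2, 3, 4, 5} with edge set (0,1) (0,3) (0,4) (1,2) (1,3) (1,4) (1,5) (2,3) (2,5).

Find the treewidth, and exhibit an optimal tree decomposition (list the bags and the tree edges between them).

Treewidth 2.
Bags: B1 = {1, 2, 3}  B2 = {1, 2, 5}  B3 = {0, 1, 3}  B4 = {0, 1, 4}
Tree: B1–B2, B1–B3, B3–B4

Each bag holds 3 vertices, so the decomposition has width 2, which upper-bounds the treewidth. On the other hand G contains the 3-clique {0, 1, 3}. A clique must lie in a single bag of any decomposition, so no decomposition can have width below 2. Hence tw(G) = 2 exactly.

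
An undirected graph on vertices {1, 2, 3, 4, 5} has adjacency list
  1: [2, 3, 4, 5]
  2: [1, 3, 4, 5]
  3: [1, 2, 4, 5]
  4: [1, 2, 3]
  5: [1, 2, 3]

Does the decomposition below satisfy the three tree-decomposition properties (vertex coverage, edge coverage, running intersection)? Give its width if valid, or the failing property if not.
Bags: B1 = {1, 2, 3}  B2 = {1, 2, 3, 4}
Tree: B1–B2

No — vertex 5 appears in no bag.

A tree decomposition must satisfy three properties: every vertex lies in some bag; for every edge, both endpoints lie together in some bag; and for every vertex, the bags containing it form a connected subtree. Here vertex 5 appears in no bag, so the decomposition is invalid.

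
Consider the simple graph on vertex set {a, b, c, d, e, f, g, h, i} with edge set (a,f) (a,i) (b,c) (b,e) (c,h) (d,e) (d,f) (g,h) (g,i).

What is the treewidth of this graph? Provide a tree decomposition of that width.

Treewidth 2.
Bags: B1 = {a, d, f}  B2 = {a, d, e}  B3 = {a, b, e}  B4 = {a, b, c}  B5 = {a, c, h}  B6 = {a, g, h}  B7 = {a, g, i}
Tree: B1–B2, B2–B3, B3–B4, B4–B5, B5–B6, B6–B7

Each bag holds 3 vertices, so the decomposition has width 2, which upper-bounds the treewidth. For the lower bound, G contains the cycle a–f–d–e–b–c–h–g–i–a, so G is not a forest; only forests have treewidth ≤ 1, hence tw(G) ≥ 2. Therefore the treewidth is 2.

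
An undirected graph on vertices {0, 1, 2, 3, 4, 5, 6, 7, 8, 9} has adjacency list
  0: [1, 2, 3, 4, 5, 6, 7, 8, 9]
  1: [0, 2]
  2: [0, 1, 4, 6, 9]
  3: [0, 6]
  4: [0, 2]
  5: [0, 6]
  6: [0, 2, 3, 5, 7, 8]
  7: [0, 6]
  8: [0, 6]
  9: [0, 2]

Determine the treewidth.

2

A width-2 tree decomposition is:
Bags: B1 = {0, 2, 6}  B2 = {0, 2, 4}  B3 = {0, 6, 8}  B4 = {0, 3, 6}  B5 = {0, 1, 2}  B6 = {0, 6, 7}  B7 = {0, 5, 6}  B8 = {0, 2, 9}
Tree: B1–B2, B1–B3, B1–B4, B1–B5, B4–B6, B3–B7, B1–B8
Each bag holds 3 vertices, so the decomposition has width 2, which upper-bounds the treewidth. Conversely, {0, 1, 2} is a clique of size 3, and the vertices of any clique must share a bag in every tree decomposition; so some bag has ≥ 3 vertices and tw(G) ≥ 2. Combining the bounds, tw(G) = 2.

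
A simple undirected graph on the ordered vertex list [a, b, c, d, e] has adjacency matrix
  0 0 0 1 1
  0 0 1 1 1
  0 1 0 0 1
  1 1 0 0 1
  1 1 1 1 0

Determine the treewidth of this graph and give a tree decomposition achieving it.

Each bag holds 3 vertices, so the decomposition has width 2, which upper-bounds the treewidth. Conversely, {a, d, e} is a clique of size 3, and the vertices of any clique must share a bag in every tree decomposition; so some bag has ≥ 3 vertices and tw(G) ≥ 2. The upper and lower bounds meet at 2, so that is the treewidth.

Treewidth 2.
Bags: B1 = {a, d, e}  B2 = {b, d, e}  B3 = {b, c, e}
Tree: B1–B2, B2–B3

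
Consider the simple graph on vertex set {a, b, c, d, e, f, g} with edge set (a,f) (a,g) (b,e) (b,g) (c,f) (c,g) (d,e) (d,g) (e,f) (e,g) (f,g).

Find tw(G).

A width-2 tree decomposition is:
Bags: B1 = {c, f, g}  B2 = {e, f, g}  B3 = {b, e, g}  B4 = {a, f, g}  B5 = {d, e, g}
Tree: B1–B2, B2–B3, B2–B4, B2–B5
Each bag holds 3 vertices, so the decomposition has width 2, which upper-bounds the treewidth. On the other hand G contains the 3-clique {d, e, g}. A clique must lie in a single bag of any decomposition, so no decomposition can have width below 2. Combining the bounds, tw(G) = 2.

2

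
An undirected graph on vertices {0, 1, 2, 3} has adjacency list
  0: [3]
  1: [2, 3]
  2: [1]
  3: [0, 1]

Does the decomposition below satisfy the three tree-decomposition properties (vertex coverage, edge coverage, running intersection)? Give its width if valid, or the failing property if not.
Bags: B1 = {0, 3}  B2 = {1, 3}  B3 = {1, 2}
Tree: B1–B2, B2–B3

Vertex coverage: the bags together contain {0, 1, 2, 3}, the full vertex set. Edge coverage: each edge of G has both endpoints in at least one bag. Running intersection: for every vertex, the bags containing it form a connected subtree. All three properties hold, so this is a valid tree decomposition of width max|bag| − 1 = 1, and hence tw(G) ≤ 1.

Yes; width 1.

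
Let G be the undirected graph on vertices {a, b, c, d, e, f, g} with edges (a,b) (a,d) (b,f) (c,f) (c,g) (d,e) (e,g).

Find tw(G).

A width-2 tree decomposition is:
Bags: B1 = {a, d, e}  B2 = {a, e, g}  B3 = {a, c, g}  B4 = {a, c, f}  B5 = {a, b, f}
Tree: B1–B2, B2–B3, B3–B4, B4–B5
The largest bag has 3 vertices, giving width 2; this decomposition certifies tw(G) ≤ 2. Since a–d–e–g–c–f–b–a is a cycle in G, G is not acyclic. Forests are exactly the graphs of treewidth ≤ 1, so tw(G) ≥ 2. Hence tw(G) = 2 exactly.

2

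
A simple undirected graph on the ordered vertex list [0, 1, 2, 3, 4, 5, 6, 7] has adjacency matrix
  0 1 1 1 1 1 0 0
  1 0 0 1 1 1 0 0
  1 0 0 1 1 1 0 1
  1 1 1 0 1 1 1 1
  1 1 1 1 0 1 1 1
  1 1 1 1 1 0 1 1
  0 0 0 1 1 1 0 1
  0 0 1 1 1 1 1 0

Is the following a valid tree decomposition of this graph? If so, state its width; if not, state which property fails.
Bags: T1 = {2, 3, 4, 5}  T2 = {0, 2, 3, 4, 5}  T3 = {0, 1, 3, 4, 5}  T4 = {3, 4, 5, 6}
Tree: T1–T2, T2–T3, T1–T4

A tree decomposition must satisfy three properties: every vertex lies in some bag; for every edge, both endpoints lie together in some bag; and for every vertex, the bags containing it form a connected subtree. Here vertex 7 appears in no bag, so the decomposition is invalid.

No — vertex 7 appears in no bag.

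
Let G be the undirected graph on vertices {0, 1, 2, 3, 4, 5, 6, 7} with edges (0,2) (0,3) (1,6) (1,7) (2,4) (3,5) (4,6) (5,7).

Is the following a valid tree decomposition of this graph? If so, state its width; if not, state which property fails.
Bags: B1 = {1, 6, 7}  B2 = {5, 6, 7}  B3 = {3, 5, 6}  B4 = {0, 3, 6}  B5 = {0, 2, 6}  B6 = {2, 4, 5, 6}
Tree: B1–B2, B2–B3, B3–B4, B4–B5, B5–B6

A tree decomposition must satisfy three properties: every vertex lies in some bag; for every edge, both endpoints lie together in some bag; and for every vertex, the bags containing it form a connected subtree. Here bags containing vertex 5 are not connected in the tree, so the decomposition is invalid.

No — bags containing vertex 5 are not connected in the tree.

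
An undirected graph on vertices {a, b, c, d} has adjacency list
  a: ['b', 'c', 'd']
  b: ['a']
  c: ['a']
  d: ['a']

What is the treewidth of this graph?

A width-1 tree decomposition is:
Bags: B1 = {a, b}  B2 = {a, d}  B3 = {a, c}
Tree: B1–B2, B2–B3
Each bag holds 2 vertices, so the decomposition has width 1, which upper-bounds the treewidth. Since G has at least one edge (e.g. a–b), it is not an edgeless graph, so tw(G) ≥ 1. Combining the bounds, tw(G) = 1.

1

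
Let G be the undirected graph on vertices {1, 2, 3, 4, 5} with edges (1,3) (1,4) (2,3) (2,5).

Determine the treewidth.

1

A width-1 tree decomposition is:
Bags: B1 = {1, 4}  B2 = {1, 3}  B3 = {2, 3}  B4 = {2, 5}
Tree: B1–B2, B2–B3, B3–B4
Each bag holds 2 vertices, so the decomposition has width 1, which upper-bounds the treewidth. Any graph with an edge has treewidth ≥ 1, and G has the edge 4–1. Therefore the treewidth is 1.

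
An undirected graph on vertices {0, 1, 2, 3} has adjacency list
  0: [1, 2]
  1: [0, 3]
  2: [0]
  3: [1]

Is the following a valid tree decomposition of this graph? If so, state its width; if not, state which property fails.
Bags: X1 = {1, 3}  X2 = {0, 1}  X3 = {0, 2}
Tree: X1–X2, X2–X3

Yes; width 1.

Checking the three conditions: (i) the bags cover all of {0, 1, 2, 3}; (ii) for each edge, some bag contains both endpoints; (iii) the bags containing any fixed vertex form a subtree. All hold, so the decomposition is valid with width 2 − 1 = 1.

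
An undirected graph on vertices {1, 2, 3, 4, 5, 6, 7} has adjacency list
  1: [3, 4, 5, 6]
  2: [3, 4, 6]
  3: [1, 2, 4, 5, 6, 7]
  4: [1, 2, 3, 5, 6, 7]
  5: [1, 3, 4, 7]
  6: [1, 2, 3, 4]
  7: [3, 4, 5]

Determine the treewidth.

A width-3 tree decomposition is:
Bags: B1 = {1, 3, 4, 6}  B2 = {1, 3, 4, 5}  B3 = {3, 4, 5, 7}  B4 = {2, 3, 4, 6}
Tree: B1–B2, B2–B3, B1–B4
The largest bag has 4 vertices, giving width 3; this decomposition certifies tw(G) ≤ 3. Conversely, {1, 3, 4, 5} is a clique of size 4, and the vertices of any clique must share a bag in every tree decomposition; so some bag has ≥ 4 vertices and tw(G) ≥ 3. The upper and lower bounds meet at 3, so that is the treewidth.

3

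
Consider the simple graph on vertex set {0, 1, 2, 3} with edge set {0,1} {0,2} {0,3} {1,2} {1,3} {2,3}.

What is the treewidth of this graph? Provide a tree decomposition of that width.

A single bag containing all 4 vertices is trivially a valid decomposition of width 3. Conversely, {0, 1, 2, 3} is a clique of size 4, and the vertices of any clique must share a bag in every tree decomposition; so some bag has ≥ 4 vertices and tw(G) ≥ 3. Therefore the treewidth is 3.

Treewidth 3.
One optimal decomposition is:
Bags: B1 = {0, 1, 2, 3}
Tree: (single bag)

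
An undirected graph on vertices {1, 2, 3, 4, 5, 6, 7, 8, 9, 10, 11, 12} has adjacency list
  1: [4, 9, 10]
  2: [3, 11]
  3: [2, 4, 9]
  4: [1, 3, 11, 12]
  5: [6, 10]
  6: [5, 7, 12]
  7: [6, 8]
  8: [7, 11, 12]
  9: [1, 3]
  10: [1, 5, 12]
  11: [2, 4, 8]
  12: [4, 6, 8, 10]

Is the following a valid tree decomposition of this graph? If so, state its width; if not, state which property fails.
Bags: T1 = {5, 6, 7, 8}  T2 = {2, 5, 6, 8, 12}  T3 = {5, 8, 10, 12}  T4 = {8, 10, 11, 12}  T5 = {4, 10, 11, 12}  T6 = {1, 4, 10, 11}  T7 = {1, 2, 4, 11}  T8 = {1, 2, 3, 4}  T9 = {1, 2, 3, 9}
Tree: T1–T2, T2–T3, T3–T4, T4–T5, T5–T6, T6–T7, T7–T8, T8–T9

No — bags containing vertex 2 are not connected in the tree.

A tree decomposition must satisfy three properties: every vertex lies in some bag; for every edge, both endpoints lie together in some bag; and for every vertex, the bags containing it form a connected subtree. Here bags containing vertex 2 are not connected in the tree, so the decomposition is invalid.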